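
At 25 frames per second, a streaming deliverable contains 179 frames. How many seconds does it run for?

Running time = 179 / (25) = 7.16 s.

7.16 seconds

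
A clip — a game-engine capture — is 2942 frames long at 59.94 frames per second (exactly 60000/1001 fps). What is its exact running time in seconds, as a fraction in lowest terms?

1472471/30000 seconds

Running time = 2942 ÷ (60000/1001) = 2942 × 1001/60000 = 1472471/30000 s.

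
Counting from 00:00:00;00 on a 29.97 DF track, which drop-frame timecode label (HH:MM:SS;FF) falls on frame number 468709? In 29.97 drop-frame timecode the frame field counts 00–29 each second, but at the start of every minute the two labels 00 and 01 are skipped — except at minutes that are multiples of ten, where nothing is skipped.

04:20:39;07

Ten DF minutes hold 17982 frames, so frame 468709 lies in block 26 (frames 467532–485513) with 1177 frames into that block.
The block's first minute is 1800 frames and the rest 1798 each; 1177 frames reaches minute 0, so 26 × 18 + 0 × 2 = 468 labels have been skipped so far.
Adding those back, label number 468709 + 468 = 469177 at 30 labels/s is 15639 s + 7 f = 4 h 20 min 39 s frame 7, i.e. 04:20:39;07.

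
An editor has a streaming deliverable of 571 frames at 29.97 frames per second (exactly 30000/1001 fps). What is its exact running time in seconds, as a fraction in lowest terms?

Running time = 571 ÷ (30000/1001) = 571 × 1001/30000 = 571571/30000 s.

571571/30000 seconds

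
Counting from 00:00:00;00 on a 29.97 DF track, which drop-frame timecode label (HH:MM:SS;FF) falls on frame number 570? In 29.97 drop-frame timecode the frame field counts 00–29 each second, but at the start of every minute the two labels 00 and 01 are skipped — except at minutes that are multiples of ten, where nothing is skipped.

00:00:19;00

Ten DF minutes hold 17982 frames, so frame 570 lies in block 0 (frames 0–17981) with 570 frames into that block.
The block's first minute is 1800 frames and the rest 1798 each; 570 frames reaches minute 0, so 0 × 18 + 0 × 2 = 0 labels have been skipped so far.
Adding those back, label number 570 + 0 = 570 at 30 labels/s is 19 s + 0 f = 0 h 0 min 19 s frame 0, i.e. 00:00:19;00.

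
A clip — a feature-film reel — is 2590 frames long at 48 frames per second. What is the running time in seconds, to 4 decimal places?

Running time = 2590 × 1/48 = 1295/24 s ≈ 53.9583 s.

53.9583 seconds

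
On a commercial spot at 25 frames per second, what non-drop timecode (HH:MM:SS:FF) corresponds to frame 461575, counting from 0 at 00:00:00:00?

461575 ÷ 25 = 18463 full seconds, remainder 0 frames.
18463 s = 5 h 7 min 43 s.
Timecode: 05:07:43:00.

05:07:43:00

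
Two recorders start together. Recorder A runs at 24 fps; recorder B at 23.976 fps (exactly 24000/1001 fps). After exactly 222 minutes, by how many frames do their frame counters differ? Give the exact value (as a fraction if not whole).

319680/1001 frames

222 min = 13320 s.
A emits 24 × 13320 = 319680 frames; B emits 24000/1001 × 13320 = 319680000/1001.
Difference = 319680/1001 frames (≈ 319.3606); B is behind A.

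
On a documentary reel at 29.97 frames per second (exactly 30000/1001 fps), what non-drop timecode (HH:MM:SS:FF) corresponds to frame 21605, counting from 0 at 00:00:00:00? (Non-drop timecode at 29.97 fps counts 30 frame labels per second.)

00:12:00:05

21605 ÷ 30 = 720 full seconds, remainder 5 frames.
720 s = 0 h 12 min 0 s.
Timecode: 00:12:00:05.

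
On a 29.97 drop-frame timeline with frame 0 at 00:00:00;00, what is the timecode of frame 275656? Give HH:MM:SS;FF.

02:33:17;22

Each 10-minute DF block holds 10 × 60 × 30 − 9 × 2 = 17982 frames. 275656 ÷ 17982 → 15 full blocks, remainder 5926.
Within the partial block the first minute is 1800 frames and each further minute 1798, so 3 further minute boundaries passed. Total skipped labels = 18 × 15 + 2 × 3 = 276.
Non-drop label index = 275656 + 276 = 275932; at 30 labels/s that is 02:33:17:22, i.e. DF 02:33:17;22.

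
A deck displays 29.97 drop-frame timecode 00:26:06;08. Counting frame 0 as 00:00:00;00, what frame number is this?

46940

Complete 10-minute blocks: 2, each 17982 frames → 35964.
Remaining 6 whole minutes in the current block: 1800 + 5 × 1798 = 10790 frames.
Within the current minute: 6 × 30 + 8 − 2 = 186 (labels ;00/;01 skipped at this minute). Total = 35964 + 10790 + 186 = 46940.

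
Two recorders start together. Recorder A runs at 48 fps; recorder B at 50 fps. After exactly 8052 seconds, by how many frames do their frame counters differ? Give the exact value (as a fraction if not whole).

16104 frames

A emits 48 × 8052 = 386496 frames; B emits 50 × 8052 = 402600.
Difference = 16104 frames; B is ahead of A.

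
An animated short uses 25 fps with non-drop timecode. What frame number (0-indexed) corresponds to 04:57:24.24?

Total seconds to the label: (4 × 3600 + 57 × 60 + 24) = 17844.
Frame index = 17844 × 25 + 24 = 446124.

446124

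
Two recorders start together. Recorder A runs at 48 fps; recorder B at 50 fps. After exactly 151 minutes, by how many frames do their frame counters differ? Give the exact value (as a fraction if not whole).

18120 frames

151 min = 9060 s.
A emits 48 × 9060 = 434880 frames; B emits 50 × 9060 = 453000.
Difference = 18120 frames; B is ahead of A.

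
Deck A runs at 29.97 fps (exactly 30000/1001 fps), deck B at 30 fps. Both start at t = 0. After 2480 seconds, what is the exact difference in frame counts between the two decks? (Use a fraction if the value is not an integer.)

A emits 30000/1001 × 2480 = 74400000/1001 frames; B emits 30 × 2480 = 74400.
Difference = 74400/1001 frames (≈ 74.3257); B is ahead of A.

74400/1001 frames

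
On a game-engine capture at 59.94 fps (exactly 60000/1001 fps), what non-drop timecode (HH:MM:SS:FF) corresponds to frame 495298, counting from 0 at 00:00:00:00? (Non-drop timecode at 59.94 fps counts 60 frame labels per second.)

495298 ÷ 60 = 8254 full seconds, remainder 58 frames.
8254 s = 2 h 17 min 34 s.
Timecode: 02:17:34:58.

02:17:34:58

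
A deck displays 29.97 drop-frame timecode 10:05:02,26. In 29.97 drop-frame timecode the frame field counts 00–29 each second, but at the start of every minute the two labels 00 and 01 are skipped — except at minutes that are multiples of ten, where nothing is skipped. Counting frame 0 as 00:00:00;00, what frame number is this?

Complete 10-minute blocks: 60, each 17982 frames → 1078920.
Remaining 5 whole minutes in the current block: 1800 + 4 × 1798 = 8992 frames.
Within the current minute: 2 × 30 + 26 − 2 = 84 (labels ;00/;01 skipped at this minute). Total = 1078920 + 8992 + 84 = 1087996.

1087996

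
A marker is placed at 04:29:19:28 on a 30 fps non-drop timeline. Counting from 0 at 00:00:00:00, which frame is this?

Total seconds to the label: (4 × 3600 + 29 × 60 + 19) = 16159.
Frame index = 16159 × 30 + 28 = 484798.

frame 484798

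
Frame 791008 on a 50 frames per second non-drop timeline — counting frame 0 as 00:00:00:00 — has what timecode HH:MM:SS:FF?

791008 ÷ 50 = 15820 full seconds, remainder 8 frames.
15820 s = 4 h 23 min 40 s.
Timecode: 04:23:40:08.

04:23:40:08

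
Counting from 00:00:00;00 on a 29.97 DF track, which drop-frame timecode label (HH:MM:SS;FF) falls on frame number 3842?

00:02:08;06

Ten DF minutes hold 17982 frames, so frame 3842 lies in block 0 (frames 0–17981) with 3842 frames into that block.
The block's first minute is 1800 frames and the rest 1798 each; 3842 frames reaches minute 2, so 0 × 18 + 2 × 2 = 4 labels have been skipped so far.
Adding those back, label number 3842 + 4 = 3846 at 30 labels/s is 128 s + 6 f = 0 h 2 min 8 s frame 6, i.e. 00:02:08;06.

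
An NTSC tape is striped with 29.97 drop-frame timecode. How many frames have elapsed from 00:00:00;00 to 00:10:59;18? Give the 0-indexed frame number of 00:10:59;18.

19770

As if non-drop at 30 labels/s: (0 × 3600 + 10 × 60 + 59) × 30 + 18 = 19788.
Minute boundaries passed: 10; those not divisible by 10: 10 − 1 = 9; dropped labels = 2 × 9 = 18.
Actual frame index = 19788 − 18 = 19770.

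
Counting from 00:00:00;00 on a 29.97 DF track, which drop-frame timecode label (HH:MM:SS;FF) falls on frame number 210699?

01:57:10;11

Ten DF minutes hold 17982 frames, so frame 210699 lies in block 11 (frames 197802–215783) with 12897 frames into that block.
The block's first minute is 1800 frames and the rest 1798 each; 12897 frames reaches minute 7, so 11 × 18 + 7 × 2 = 212 labels have been skipped so far.
Adding those back, label number 210699 + 212 = 210911 at 30 labels/s is 7030 s + 11 f = 1 h 57 min 10 s frame 11, i.e. 01:57:10;11.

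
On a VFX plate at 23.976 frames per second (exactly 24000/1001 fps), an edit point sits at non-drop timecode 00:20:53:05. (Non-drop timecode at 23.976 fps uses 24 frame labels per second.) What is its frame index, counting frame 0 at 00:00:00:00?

Total seconds to the label: (0 × 3600 + 20 × 60 + 53) = 1253.
Frame index = 1253 × 24 + 5 = 30077.

30077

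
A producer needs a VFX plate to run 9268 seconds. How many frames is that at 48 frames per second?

Frames = 9268 × 48 = 444864.

444864 frames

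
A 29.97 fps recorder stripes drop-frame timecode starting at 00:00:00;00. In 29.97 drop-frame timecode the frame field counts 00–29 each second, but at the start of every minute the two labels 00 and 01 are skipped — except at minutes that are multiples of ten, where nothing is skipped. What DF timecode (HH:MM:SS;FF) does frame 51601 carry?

Ten DF minutes hold 17982 frames, so frame 51601 lies in block 2 (frames 35964–53945) with 15637 frames into that block.
The block's first minute is 1800 frames and the rest 1798 each; 15637 frames reaches minute 8, so 2 × 18 + 8 × 2 = 52 labels have been skipped so far.
Adding those back, label number 51601 + 52 = 51653 at 30 labels/s is 1721 s + 23 f = 0 h 28 min 41 s frame 23, i.e. 00:28:41;23.

00:28:41;23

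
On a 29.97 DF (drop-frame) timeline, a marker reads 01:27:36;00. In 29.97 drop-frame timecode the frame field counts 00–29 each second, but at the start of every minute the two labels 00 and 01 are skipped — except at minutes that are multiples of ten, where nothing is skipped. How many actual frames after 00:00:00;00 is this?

157522

Complete 10-minute blocks: 8, each 17982 frames → 143856.
Remaining 7 whole minutes in the current block: 1800 + 6 × 1798 = 12588 frames.
Within the current minute: 36 × 30 + 0 − 2 = 1078 (labels ;00/;01 skipped at this minute). Total = 143856 + 12588 + 1078 = 157522.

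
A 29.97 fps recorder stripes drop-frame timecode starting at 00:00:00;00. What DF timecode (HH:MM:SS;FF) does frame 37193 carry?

00:20:40;29

Each 10-minute DF block holds 10 × 60 × 30 − 9 × 2 = 17982 frames. 37193 ÷ 17982 → 2 full blocks, remainder 1229.
Within the partial block the first minute is 1800 frames and each further minute 1798, so 0 further minute boundaries passed. Total skipped labels = 18 × 2 + 2 × 0 = 36.
Non-drop label index = 37193 + 36 = 37229; at 30 labels/s that is 00:20:40:29, i.e. DF 00:20:40;29.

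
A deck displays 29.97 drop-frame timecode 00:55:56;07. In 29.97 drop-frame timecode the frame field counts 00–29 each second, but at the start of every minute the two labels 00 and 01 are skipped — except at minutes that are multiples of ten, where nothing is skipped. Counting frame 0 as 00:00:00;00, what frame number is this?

Complete 10-minute blocks: 5, each 17982 frames → 89910.
Remaining 5 whole minutes in the current block: 1800 + 4 × 1798 = 8992 frames.
Within the current minute: 56 × 30 + 7 − 2 = 1685 (labels ;00/;01 skipped at this minute). Total = 89910 + 8992 + 1685 = 100587.

100587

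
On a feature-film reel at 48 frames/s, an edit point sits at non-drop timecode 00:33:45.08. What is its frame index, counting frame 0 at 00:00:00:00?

frame 97208

Total seconds to the label: (0 × 3600 + 33 × 60 + 45) = 2025.
Frame index = 2025 × 48 + 8 = 97208.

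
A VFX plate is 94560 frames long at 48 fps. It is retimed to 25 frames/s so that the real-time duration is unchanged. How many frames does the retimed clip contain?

Target frames = source frames × (target rate / source rate) = 94560 × (25)/(48) = 94560 × 25/48 = 49250.

49250 frames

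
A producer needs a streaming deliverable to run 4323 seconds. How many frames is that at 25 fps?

Frames = 4323 × 25 = 108075.

108075 frames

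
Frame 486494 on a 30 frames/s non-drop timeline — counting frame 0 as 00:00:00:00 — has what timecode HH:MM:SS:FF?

486494 ÷ 30 = 16216 full seconds, remainder 14 frames.
16216 s = 4 h 30 min 16 s.
Timecode: 04:30:16:14.

04:30:16:14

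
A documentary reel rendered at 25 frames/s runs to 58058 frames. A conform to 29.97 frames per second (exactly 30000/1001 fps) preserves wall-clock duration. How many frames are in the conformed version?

69600 frames

Target frames = source frames × (target rate / source rate) = 58058 × (30000/1001)/(25) = 58058 × 1200/1001 = 69600.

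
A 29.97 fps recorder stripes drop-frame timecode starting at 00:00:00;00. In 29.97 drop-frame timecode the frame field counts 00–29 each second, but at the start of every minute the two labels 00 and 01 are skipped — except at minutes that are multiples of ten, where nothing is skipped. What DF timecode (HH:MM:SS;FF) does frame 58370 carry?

Each 10-minute DF block holds 10 × 60 × 30 − 9 × 2 = 17982 frames. 58370 ÷ 17982 → 3 full blocks, remainder 4424.
Within the partial block the first minute is 1800 frames and each further minute 1798, so 2 further minute boundaries passed. Total skipped labels = 18 × 3 + 2 × 2 = 58.
Non-drop label index = 58370 + 58 = 58428; at 30 labels/s that is 00:32:27:18, i.e. DF 00:32:27;18.

00:32:27;18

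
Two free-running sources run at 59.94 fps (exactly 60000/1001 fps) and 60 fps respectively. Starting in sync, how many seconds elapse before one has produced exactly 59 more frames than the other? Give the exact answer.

The gap grows by |60 − 60000/1001| = 60/1001 frames per second.
Time for a 59-frame gap: 59 ÷ (60/1001) = 59059/60 s.

59059/60 seconds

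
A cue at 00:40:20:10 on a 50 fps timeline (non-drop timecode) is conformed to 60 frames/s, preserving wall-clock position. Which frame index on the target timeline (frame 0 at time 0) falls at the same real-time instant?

frame 145212

Source frame index: (0×3600 + 40×60 + 20) × 50 + 10 = 121010.
Real time: 121010 / (50) = 12101/5 s.
Target frame: (12101/5) × (60) = 145212.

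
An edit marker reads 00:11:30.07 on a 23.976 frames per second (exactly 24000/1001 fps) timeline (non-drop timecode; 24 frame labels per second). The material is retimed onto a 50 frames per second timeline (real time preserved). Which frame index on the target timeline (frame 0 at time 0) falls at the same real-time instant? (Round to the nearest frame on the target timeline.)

Source frame index: (0×3600 + 11×60 + 30) × 24 + 7 = 16567.
Real time: 16567 / (24000/1001) = 16583567/24000 s.
Target frame: (16583567/24000) × (50) = 16583567/480 ≈ 34549.098 → 34549.

frame 34549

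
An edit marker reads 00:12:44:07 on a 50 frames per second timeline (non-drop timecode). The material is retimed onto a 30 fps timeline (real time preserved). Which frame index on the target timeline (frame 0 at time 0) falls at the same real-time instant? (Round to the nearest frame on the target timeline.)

frame 22924

Source frame index: (0×3600 + 12×60 + 44) × 50 + 7 = 38207.
Real time: 38207 / (50) = 38207/50 s.
Target frame: (38207/50) × (30) = 114621/5 ≈ 22924.200 → 22924.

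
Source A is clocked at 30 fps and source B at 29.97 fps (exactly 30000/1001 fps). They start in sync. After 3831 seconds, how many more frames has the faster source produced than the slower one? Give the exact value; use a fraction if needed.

A emits 30 × 3831 = 114930 frames; B emits 30000/1001 × 3831 = 114930000/1001.
Difference = 114930/1001 frames (≈ 114.8152); B is behind A.

114930/1001 frames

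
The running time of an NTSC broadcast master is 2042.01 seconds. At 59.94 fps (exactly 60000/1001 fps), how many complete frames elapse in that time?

122398 frames

Frames = 2042.01 × 60000/1001 = 122520600/1001 ≈ 122398.2018.
Complete frames: 122398.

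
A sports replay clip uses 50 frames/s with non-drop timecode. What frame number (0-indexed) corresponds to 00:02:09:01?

6451

Total seconds to the label: (0 × 3600 + 2 × 60 + 9) = 129.
Frame index = 129 × 50 + 1 = 6451.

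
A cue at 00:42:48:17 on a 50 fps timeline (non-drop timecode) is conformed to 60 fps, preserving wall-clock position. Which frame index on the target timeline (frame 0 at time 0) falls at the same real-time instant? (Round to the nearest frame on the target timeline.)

frame 154100

Source frame index: (0×3600 + 42×60 + 48) × 50 + 17 = 128417.
Real time: 128417 / (50) = 128417/50 s.
Target frame: (128417/50) × (60) = 770502/5 ≈ 154100.400 → 154100.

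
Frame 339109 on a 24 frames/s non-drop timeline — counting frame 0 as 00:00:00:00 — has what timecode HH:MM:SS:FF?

03:55:29:13

339109 ÷ 24 = 14129 full seconds, remainder 13 frames.
14129 s = 3 h 55 min 29 s.
Timecode: 03:55:29:13.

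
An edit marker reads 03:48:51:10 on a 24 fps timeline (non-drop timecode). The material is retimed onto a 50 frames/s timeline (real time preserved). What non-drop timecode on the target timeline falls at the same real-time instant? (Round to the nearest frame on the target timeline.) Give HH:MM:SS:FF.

03:48:51:21

Source frame index: (3×3600 + 48×60 + 51) × 24 + 10 = 329554.
Real time: 329554 / (24) = 164777/12 s.
Target frame: (164777/12) × (50) = 4119425/6 ≈ 686570.833 → 686571.
At 50 labels/s: frame 686571 → 03:48:51:21.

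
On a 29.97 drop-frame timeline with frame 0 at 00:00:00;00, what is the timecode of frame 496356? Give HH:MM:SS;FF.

Ten DF minutes hold 17982 frames, so frame 496356 lies in block 27 (frames 485514–503495) with 10842 frames into that block.
The block's first minute is 1800 frames and the rest 1798 each; 10842 frames reaches minute 6, so 27 × 18 + 6 × 2 = 498 labels have been skipped so far.
Adding those back, label number 496356 + 498 = 496854 at 30 labels/s is 16561 s + 24 f = 4 h 36 min 1 s frame 24, i.e. 04:36:01;24.

04:36:01;24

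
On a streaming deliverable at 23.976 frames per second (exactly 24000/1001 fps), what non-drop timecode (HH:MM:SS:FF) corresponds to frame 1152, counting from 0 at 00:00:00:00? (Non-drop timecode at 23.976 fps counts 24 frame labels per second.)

1152 ÷ 24 = 48 full seconds, remainder 0 frames.
48 s = 0 h 0 min 48 s.
Timecode: 00:00:48:00.

00:00:48:00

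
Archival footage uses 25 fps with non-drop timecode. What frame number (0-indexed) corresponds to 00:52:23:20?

78595

Total seconds to the label: (0 × 3600 + 52 × 60 + 23) = 3143.
Frame index = 3143 × 25 + 20 = 78595.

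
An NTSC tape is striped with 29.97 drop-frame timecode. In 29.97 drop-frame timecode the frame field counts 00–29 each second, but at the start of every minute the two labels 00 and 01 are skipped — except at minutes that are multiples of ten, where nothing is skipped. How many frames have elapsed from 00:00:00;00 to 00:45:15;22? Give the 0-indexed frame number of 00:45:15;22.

Complete 10-minute blocks: 4, each 17982 frames → 71928.
Remaining 5 whole minutes in the current block: 1800 + 4 × 1798 = 8992 frames.
Within the current minute: 15 × 30 + 22 − 2 = 470 (labels ;00/;01 skipped at this minute). Total = 71928 + 8992 + 470 = 81390.

81390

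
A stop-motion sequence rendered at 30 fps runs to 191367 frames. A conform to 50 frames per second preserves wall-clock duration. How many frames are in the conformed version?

Frames at target rate = 191367 × (50) / (30) = 318945.

318945 frames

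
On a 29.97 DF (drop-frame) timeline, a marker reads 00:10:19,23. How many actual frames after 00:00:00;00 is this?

Complete 10-minute blocks: 1, each 17982 frames → 17982.
Remaining 0 whole minutes in the current block: 0 frames.
Within the current minute: 19 × 30 + 23 = 593. Total = 17982 + 0 + 593 = 18575.

18575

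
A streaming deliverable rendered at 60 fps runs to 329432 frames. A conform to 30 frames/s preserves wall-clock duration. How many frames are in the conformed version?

164716 frames

Target frames = source frames × (target rate / source rate) = 329432 × (30)/(60) = 329432 × 1/2 = 164716.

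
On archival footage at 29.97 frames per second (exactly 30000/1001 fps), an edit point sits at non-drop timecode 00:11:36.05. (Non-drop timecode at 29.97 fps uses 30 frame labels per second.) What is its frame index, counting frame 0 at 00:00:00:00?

Total seconds to the label: (0 × 3600 + 11 × 60 + 36) = 696.
Frame index = 696 × 30 + 5 = 20885.

frame 20885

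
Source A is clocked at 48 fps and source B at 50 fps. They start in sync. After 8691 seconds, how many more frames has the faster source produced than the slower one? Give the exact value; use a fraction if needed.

A emits 48 × 8691 = 417168 frames; B emits 50 × 8691 = 434550.
Difference = 17382 frames; B is ahead of A.

17382 frames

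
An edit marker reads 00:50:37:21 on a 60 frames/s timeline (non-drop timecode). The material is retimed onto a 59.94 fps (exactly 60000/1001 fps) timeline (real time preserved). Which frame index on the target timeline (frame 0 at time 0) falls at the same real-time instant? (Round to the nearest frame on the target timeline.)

Source frame index: (0×3600 + 50×60 + 37) × 60 + 21 = 182241.
Real time: 182241 / (60) = 60747/20 s.
Target frame: (60747/20) × (60000/1001) = 182241000/1001 ≈ 182058.941 → 182059.

frame 182059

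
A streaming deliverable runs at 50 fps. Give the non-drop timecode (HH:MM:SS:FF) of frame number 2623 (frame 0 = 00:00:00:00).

00:00:52:23

2623 ÷ 50 = 52 full seconds, remainder 23 frames.
52 s = 0 h 0 min 52 s.
Timecode: 00:00:52:23.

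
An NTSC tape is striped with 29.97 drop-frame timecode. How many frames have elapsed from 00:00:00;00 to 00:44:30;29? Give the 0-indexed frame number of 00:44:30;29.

Complete 10-minute blocks: 4, each 17982 frames → 71928.
Remaining 4 whole minutes in the current block: 1800 + 3 × 1798 = 7194 frames.
Within the current minute: 30 × 30 + 29 − 2 = 927 (labels ;00/;01 skipped at this minute). Total = 71928 + 7194 + 927 = 80049.

80049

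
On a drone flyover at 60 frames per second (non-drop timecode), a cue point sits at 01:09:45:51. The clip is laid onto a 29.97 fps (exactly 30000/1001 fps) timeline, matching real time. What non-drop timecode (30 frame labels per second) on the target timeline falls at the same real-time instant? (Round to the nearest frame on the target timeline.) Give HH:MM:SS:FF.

Source frame index: (1×3600 + 9×60 + 45) × 60 + 51 = 251151.
Real time: 251151 / (60) = 83717/20 s.
Target frame: (83717/20) × (30000/1001) = 125575500/1001 ≈ 125450.050 → 125450.
At 30 labels/s: frame 125450 → 01:09:41:20.

01:09:41:20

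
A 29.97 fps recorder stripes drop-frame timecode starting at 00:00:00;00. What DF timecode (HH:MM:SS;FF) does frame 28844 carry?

Each 10-minute DF block holds 10 × 60 × 30 − 9 × 2 = 17982 frames. 28844 ÷ 17982 → 1 full block, remainder 10862.
Within the partial block the first minute is 1800 frames and each further minute 1798, so 6 further minute boundaries passed. Total skipped labels = 18 × 1 + 2 × 6 = 30.
Non-drop label index = 28844 + 30 = 28874; at 30 labels/s that is 00:16:02:14, i.e. DF 00:16:02;14.

00:16:02;14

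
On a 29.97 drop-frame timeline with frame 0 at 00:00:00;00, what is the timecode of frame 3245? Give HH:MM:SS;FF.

00:01:48;07

Ten DF minutes hold 17982 frames, so frame 3245 lies in block 0 (frames 0–17981) with 3245 frames into that block.
The block's first minute is 1800 frames and the rest 1798 each; 3245 frames reaches minute 1, so 0 × 18 + 1 × 2 = 2 labels have been skipped so far.
Adding those back, label number 3245 + 2 = 3247 at 30 labels/s is 108 s + 7 f = 0 h 1 min 48 s frame 7, i.e. 00:01:48;07.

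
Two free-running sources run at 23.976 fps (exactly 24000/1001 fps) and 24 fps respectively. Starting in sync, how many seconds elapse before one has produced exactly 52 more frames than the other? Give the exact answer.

13013/6 seconds

The gap grows by |24 − 24000/1001| = 24/1001 frames per second.
Time for a 52-frame gap: 52 ÷ (24/1001) = 13013/6 s.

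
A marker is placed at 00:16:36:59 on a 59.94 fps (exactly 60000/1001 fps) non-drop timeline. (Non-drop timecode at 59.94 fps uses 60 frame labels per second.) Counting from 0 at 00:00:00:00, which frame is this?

Total seconds to the label: (0 × 3600 + 16 × 60 + 36) = 996.
Frame index = 996 × 60 + 59 = 59819.

frame 59819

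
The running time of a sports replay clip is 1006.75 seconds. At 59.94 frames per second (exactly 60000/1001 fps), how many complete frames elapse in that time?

Frames = 1006.75 × 60000/1001 = 60405000/1001 ≈ 60344.6553.
Complete frames: 60344.

60344 frames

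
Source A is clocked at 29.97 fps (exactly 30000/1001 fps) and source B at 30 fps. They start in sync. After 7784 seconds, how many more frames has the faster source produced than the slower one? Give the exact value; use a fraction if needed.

33360/143 frames

A emits 30000/1001 × 7784 = 33360000/143 frames; B emits 30 × 7784 = 233520.
Difference = 33360/143 frames (≈ 233.2867); B is ahead of A.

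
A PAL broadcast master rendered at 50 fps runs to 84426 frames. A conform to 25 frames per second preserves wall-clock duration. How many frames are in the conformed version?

Target frames = source frames × (target rate / source rate) = 84426 × (25)/(50) = 84426 × 1/2 = 42213.

42213 frames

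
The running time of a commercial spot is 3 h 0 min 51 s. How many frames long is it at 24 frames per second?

260424 frames

3 h 0 min 51 s = 10851 s.
Frames = 10851 × 24 = 260424.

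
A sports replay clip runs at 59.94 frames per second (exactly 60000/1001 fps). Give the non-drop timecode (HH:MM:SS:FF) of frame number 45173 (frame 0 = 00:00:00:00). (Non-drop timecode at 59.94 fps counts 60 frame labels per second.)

45173 ÷ 60 = 752 full seconds, remainder 53 frames.
752 s = 0 h 12 min 32 s.
Timecode: 00:12:32:53.

00:12:32:53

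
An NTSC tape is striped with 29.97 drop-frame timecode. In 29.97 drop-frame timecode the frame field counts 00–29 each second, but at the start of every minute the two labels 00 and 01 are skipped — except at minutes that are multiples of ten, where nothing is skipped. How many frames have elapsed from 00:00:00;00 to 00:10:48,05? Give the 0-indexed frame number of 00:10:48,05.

As if non-drop at 30 labels/s: (0 × 3600 + 10 × 60 + 48) × 30 + 5 = 19445.
Minute boundaries passed: 10; those not divisible by 10: 10 − 1 = 9; dropped labels = 2 × 9 = 18.
Actual frame index = 19445 − 18 = 19427.

19427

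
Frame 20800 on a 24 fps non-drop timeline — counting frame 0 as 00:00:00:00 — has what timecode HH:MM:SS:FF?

20800 ÷ 24 = 866 full seconds, remainder 16 frames.
866 s = 0 h 14 min 26 s.
Timecode: 00:14:26:16.

00:14:26:16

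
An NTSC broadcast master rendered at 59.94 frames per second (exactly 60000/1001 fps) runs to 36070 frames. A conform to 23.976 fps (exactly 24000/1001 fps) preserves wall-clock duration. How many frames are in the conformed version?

Target frames = source frames × (target rate / source rate) = 36070 × (24000/1001)/(60000/1001) = 36070 × 2/5 = 14428.

14428 frames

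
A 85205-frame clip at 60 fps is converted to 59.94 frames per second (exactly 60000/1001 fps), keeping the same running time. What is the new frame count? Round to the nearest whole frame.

Frames at target rate = 85205 × (60000/1001) / (60) = 85205000/1001 ≈ 85119.880.
Nearest whole frame: 85120.

85120 frames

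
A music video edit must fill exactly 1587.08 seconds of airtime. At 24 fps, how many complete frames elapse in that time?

38089 frames

Frames = 1587.08 × 24 = 952248/25 ≈ 38089.9200.
Complete frames: 38089.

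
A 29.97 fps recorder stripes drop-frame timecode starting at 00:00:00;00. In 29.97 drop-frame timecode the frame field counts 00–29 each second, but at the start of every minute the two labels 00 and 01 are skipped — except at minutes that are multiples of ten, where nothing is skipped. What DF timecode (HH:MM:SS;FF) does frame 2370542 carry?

21:58:17;06

Ten DF minutes hold 17982 frames, so frame 2370542 lies in block 131 (frames 2355642–2373623) with 14900 frames into that block.
The block's first minute is 1800 frames and the rest 1798 each; 14900 frames reaches minute 8, so 131 × 18 + 8 × 2 = 2374 labels have been skipped so far.
Adding those back, label number 2370542 + 2374 = 2372916 at 30 labels/s is 79097 s + 6 f = 21 h 58 min 17 s frame 6, i.e. 21:58:17;06.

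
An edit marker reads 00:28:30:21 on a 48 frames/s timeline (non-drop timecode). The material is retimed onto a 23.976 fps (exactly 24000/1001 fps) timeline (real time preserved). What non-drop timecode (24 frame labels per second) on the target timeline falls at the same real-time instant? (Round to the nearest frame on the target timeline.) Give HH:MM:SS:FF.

Source frame index: (0×3600 + 28×60 + 30) × 48 + 21 = 82101.
Real time: 82101 / (48) = 27367/16 s.
Target frame: (27367/16) × (24000/1001) = 41050500/1001 ≈ 41009.491 → 41009.
At 24 labels/s: frame 41009 → 00:28:28:17.

00:28:28:17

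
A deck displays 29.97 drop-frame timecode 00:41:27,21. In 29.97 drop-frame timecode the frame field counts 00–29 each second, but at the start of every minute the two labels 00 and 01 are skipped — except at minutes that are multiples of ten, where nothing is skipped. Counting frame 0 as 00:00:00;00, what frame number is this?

74557

As if non-drop at 30 labels/s: (0 × 3600 + 41 × 60 + 27) × 30 + 21 = 74631.
Minute boundaries passed: 41; those not divisible by 10: 41 − 4 = 37; dropped labels = 2 × 37 = 74.
Actual frame index = 74631 − 74 = 74557.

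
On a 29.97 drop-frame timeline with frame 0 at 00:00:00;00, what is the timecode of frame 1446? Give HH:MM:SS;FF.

Ten DF minutes hold 17982 frames, so frame 1446 lies in block 0 (frames 0–17981) with 1446 frames into that block.
The block's first minute is 1800 frames and the rest 1798 each; 1446 frames reaches minute 0, so 0 × 18 + 0 × 2 = 0 labels have been skipped so far.
Adding those back, label number 1446 + 0 = 1446 at 30 labels/s is 48 s + 6 f = 0 h 0 min 48 s frame 6, i.e. 00:00:48;06.

00:00:48;06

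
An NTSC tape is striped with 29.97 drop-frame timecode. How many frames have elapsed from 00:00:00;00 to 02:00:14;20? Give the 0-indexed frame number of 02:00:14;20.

Complete 10-minute blocks: 12, each 17982 frames → 215784.
Remaining 0 whole minutes in the current block: 0 frames.
Within the current minute: 14 × 30 + 20 = 440. Total = 215784 + 0 + 440 = 216224.

216224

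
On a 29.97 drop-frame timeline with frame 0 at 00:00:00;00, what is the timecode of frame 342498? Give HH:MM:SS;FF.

03:10:28;00

Ten DF minutes hold 17982 frames, so frame 342498 lies in block 19 (frames 341658–359639) with 840 frames into that block.
The block's first minute is 1800 frames and the rest 1798 each; 840 frames reaches minute 0, so 19 × 18 + 0 × 2 = 342 labels have been skipped so far.
Adding those back, label number 342498 + 342 = 342840 at 30 labels/s is 11428 s + 0 f = 3 h 10 min 28 s frame 0, i.e. 03:10:28;00.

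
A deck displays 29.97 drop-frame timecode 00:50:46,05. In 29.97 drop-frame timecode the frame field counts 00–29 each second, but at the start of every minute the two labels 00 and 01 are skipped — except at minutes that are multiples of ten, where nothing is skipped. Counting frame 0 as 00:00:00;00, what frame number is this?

Complete 10-minute blocks: 5, each 17982 frames → 89910.
Remaining 0 whole minutes in the current block: 0 frames.
Within the current minute: 46 × 30 + 5 = 1385. Total = 89910 + 0 + 1385 = 91295.

91295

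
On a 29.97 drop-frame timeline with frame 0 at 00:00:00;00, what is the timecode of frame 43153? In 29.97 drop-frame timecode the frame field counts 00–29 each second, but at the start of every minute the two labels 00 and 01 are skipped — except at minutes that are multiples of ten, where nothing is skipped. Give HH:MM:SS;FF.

00:23:59;25

Ten DF minutes hold 17982 frames, so frame 43153 lies in block 2 (frames 35964–53945) with 7189 frames into that block.
The block's first minute is 1800 frames and the rest 1798 each; 7189 frames reaches minute 3, so 2 × 18 + 3 × 2 = 42 labels have been skipped so far.
Adding those back, label number 43153 + 42 = 43195 at 30 labels/s is 1439 s + 25 f = 0 h 23 min 59 s frame 25, i.e. 00:23:59;25.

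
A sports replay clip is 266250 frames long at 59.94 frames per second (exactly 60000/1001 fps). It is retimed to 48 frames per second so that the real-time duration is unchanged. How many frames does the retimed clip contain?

213213 frames

Target frames = source frames × (target rate / source rate) = 266250 × (48)/(60000/1001) = 266250 × 1001/1250 = 213213.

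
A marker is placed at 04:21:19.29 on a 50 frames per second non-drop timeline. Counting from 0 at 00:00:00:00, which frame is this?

783979

Total seconds to the label: (4 × 3600 + 21 × 60 + 19) = 15679.
Frame index = 15679 × 50 + 29 = 783979.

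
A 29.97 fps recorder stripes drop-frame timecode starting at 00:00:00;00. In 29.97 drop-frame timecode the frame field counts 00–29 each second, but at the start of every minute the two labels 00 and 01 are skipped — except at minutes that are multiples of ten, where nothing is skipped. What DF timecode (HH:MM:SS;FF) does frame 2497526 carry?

23:08:54;06

Each 10-minute DF block holds 10 × 60 × 30 − 9 × 2 = 17982 frames. 2497526 ÷ 17982 → 138 full blocks, remainder 16010.
Within the partial block the first minute is 1800 frames and each further minute 1798, so 8 further minute boundaries passed. Total skipped labels = 18 × 138 + 2 × 8 = 2500.
Non-drop label index = 2497526 + 2500 = 2500026; at 30 labels/s that is 23:08:54:06, i.e. DF 23:08:54;06.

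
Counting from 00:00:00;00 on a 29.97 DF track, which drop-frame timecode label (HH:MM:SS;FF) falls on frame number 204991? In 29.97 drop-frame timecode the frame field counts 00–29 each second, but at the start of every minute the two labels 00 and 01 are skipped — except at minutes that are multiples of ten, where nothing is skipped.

Ten DF minutes hold 17982 frames, so frame 204991 lies in block 11 (frames 197802–215783) with 7189 frames into that block.
The block's first minute is 1800 frames and the rest 1798 each; 7189 frames reaches minute 3, so 11 × 18 + 3 × 2 = 204 labels have been skipped so far.
Adding those back, label number 204991 + 204 = 205195 at 30 labels/s is 6839 s + 25 f = 1 h 53 min 59 s frame 25, i.e. 01:53:59;25.

01:53:59;25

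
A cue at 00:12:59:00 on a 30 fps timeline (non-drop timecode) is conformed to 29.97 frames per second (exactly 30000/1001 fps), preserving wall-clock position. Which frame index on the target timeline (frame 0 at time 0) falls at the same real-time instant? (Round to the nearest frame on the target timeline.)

Source frame index: (0×3600 + 12×60 + 59) × 30 + 0 = 23370.
Real time: 23370 / (30) = 779 s.
Target frame: (779) × (30000/1001) = 23370000/1001 ≈ 23346.653 → 23347.

frame 23347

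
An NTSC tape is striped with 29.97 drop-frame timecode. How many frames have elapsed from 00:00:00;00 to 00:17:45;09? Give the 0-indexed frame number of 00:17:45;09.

31927

Complete 10-minute blocks: 1, each 17982 frames → 17982.
Remaining 7 whole minutes in the current block: 1800 + 6 × 1798 = 12588 frames.
Within the current minute: 45 × 30 + 9 − 2 = 1357 (labels ;00/;01 skipped at this minute). Total = 17982 + 12588 + 1357 = 31927.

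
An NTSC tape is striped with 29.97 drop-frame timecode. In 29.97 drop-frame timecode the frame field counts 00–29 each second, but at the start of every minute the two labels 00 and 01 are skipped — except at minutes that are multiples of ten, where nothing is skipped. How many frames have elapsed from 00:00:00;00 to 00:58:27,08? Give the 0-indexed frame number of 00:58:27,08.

As if non-drop at 30 labels/s: (0 × 3600 + 58 × 60 + 27) × 30 + 8 = 105218.
Minute boundaries passed: 58; those not divisible by 10: 58 − 5 = 53; dropped labels = 2 × 53 = 106.
Actual frame index = 105218 − 106 = 105112.

105112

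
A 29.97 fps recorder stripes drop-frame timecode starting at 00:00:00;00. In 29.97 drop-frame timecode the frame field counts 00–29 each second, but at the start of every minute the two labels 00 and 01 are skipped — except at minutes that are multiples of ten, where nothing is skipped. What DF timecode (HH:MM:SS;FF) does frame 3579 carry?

00:01:59;11

Each 10-minute DF block holds 10 × 60 × 30 − 9 × 2 = 17982 frames. 3579 ÷ 17982 → 0 full blocks, remainder 3579.
Within the partial block the first minute is 1800 frames and each further minute 1798, so 1 further minute boundary passed. Total skipped labels = 18 × 0 + 2 × 1 = 2.
Non-drop label index = 3579 + 2 = 3581; at 30 labels/s that is 00:01:59:11, i.e. DF 00:01:59;11.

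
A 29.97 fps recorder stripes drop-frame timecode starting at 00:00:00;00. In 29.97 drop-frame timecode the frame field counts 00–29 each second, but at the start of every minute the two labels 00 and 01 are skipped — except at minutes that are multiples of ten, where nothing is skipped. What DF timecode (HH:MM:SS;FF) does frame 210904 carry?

Each 10-minute DF block holds 10 × 60 × 30 − 9 × 2 = 17982 frames. 210904 ÷ 17982 → 11 full blocks, remainder 13102.
Within the partial block the first minute is 1800 frames and each further minute 1798, so 7 further minute boundaries passed. Total skipped labels = 18 × 11 + 2 × 7 = 212.
Non-drop label index = 210904 + 212 = 211116; at 30 labels/s that is 01:57:17:06, i.e. DF 01:57:17;06.

01:57:17;06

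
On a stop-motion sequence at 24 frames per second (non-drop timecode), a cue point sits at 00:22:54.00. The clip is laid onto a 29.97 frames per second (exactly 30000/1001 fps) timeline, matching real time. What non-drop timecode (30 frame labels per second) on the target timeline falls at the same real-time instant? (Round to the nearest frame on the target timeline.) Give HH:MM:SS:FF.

Source frame index: (0×3600 + 22×60 + 54) × 24 + 0 = 32976.
Real time: 32976 / (24) = 1374 s.
Target frame: (1374) × (30000/1001) = 41220000/1001 ≈ 41178.821 → 41179.
At 30 labels/s: frame 41179 → 00:22:52:19.

00:22:52:19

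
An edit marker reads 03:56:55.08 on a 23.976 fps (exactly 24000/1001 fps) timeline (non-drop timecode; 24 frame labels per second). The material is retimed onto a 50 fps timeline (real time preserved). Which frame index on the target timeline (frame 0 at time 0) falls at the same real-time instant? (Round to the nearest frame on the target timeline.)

Source frame index: (3×3600 + 56×60 + 55) × 24 + 8 = 341168.
Real time: 341168 / (24000/1001) = 21344323/1500 s.
Target frame: (21344323/1500) × (50) = 21344323/30 ≈ 711477.433 → 711477.

frame 711477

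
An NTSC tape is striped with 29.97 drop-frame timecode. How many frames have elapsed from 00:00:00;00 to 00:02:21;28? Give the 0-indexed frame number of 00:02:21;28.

4254

Complete 10-minute blocks: 0, each 17982 frames → 0.
Remaining 2 whole minutes in the current block: 1800 + 1 × 1798 = 3598 frames.
Within the current minute: 21 × 30 + 28 − 2 = 656 (labels ;00/;01 skipped at this minute). Total = 0 + 3598 + 656 = 4254.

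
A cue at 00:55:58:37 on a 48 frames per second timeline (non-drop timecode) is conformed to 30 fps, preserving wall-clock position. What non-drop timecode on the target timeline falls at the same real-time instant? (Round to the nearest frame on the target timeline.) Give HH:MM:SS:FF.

Source frame index: (0×3600 + 55×60 + 58) × 48 + 37 = 161221.
Real time: 161221 / (48) = 161221/48 s.
Target frame: (161221/48) × (30) = 806105/8 ≈ 100763.125 → 100763.
At 30 labels/s: frame 100763 → 00:55:58:23.

00:55:58:23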